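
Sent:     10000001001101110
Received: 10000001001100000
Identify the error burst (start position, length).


XOR: 00000000000001110

Burst at position 13, length 3


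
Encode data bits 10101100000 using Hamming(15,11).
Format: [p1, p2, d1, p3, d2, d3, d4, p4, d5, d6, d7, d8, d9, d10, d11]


Parity bits: p1=0, p2=1, p3=1, p4=0

011101001100000


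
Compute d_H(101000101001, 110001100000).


XOR: 011001001001
Count of 1s: 5

5


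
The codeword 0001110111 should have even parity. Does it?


Number of 1s: 6

Yes, parity is correct (6 ones)


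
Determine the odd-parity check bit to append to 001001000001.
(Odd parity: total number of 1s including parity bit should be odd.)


Number of 1s in data: 3
Parity bit: 0

0


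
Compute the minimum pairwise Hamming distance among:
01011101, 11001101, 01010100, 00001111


Comparing all pairs, minimum distance: 2
Can detect 1 errors, correct 0 errors

2


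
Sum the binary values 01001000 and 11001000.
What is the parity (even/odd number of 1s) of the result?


01001000 = 72
11001000 = 200
Sum = 272 = 100010000
1s count = 2

even parity (2 ones in 100010000)


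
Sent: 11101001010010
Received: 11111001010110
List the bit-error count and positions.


XOR: 00010000000100

2 error(s) at position(s): 3, 11


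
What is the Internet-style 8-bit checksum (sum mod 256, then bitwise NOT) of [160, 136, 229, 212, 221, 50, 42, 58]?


Sum = 1108 mod 256 = 84
Complement = 171

171


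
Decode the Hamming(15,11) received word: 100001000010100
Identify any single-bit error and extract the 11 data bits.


Syndrome = 1: error at position 1

Data: 00100010100 (corrected bit 1)


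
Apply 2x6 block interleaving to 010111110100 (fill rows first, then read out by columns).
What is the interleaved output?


Matrix:
  010111
  110100
Read columns: 011100111010

011100111010


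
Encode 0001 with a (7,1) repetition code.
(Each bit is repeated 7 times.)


Each bit -> 7 copies

0000000000000000000001111111


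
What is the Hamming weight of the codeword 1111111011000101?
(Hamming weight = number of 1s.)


Counting 1s in 1111111011000101

11


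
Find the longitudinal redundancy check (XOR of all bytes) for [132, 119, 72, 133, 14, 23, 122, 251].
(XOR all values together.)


XOR chain: 132 ^ 119 ^ 72 ^ 133 ^ 14 ^ 23 ^ 122 ^ 251 = 166

166


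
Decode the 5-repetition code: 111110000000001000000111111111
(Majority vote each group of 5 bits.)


Groups: 11111, 00000, 00001, 00000, 01111, 11111
Majority votes: 100011

100011


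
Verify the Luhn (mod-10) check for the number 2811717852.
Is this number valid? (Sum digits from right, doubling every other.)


Luhn sum = 37
37 mod 10 = 7

Invalid (Luhn sum mod 10 = 7)


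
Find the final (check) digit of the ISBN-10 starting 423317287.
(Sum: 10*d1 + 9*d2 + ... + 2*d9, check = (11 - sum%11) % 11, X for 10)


Weighted sum: 190
190 mod 11 = 3

Check digit: 8


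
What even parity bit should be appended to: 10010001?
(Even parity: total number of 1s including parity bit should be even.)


Number of 1s in data: 3
Parity bit: 1

1


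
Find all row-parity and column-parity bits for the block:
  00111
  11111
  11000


Row parities: 110
Column parities: 00000

Row P: 110, Col P: 00000, Corner: 0


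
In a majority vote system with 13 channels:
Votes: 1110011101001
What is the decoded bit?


Ones: 8 out of 13
Threshold: 7

1 (8/13 voted 1)


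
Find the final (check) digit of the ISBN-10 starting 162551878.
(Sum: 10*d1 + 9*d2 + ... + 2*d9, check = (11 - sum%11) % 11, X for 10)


Weighted sum: 219
219 mod 11 = 10

Check digit: 1


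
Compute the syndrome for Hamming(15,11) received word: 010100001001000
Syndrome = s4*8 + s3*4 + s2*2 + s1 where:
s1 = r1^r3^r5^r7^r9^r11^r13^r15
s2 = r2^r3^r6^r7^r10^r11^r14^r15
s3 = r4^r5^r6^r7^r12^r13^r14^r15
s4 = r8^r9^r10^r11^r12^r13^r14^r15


s1=1, s2=1, s3=0, s4=0

Syndrome = 3 (error at position 3)


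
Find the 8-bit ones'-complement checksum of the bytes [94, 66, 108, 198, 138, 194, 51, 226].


Sum = 1075 mod 256 = 51
Complement = 204

204


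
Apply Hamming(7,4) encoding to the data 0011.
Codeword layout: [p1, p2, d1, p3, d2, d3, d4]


Parity bits: p1=1, p2=0, p3=0

1000011


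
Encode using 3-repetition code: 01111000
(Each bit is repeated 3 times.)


Each bit -> 3 copies

000111111111111000000000


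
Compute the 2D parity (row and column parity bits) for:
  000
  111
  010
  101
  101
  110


Row parities: 011000
Column parities: 011

Row P: 011000, Col P: 011, Corner: 0


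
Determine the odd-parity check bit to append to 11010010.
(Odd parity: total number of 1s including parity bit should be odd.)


Number of 1s in data: 4
Parity bit: 1

1


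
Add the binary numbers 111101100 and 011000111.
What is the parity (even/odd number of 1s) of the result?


111101100 = 492
011000111 = 199
Sum = 691 = 1010110011
1s count = 6

even parity (6 ones in 1010110011)


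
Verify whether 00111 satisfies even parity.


Number of 1s: 3

No, parity error (3 ones)


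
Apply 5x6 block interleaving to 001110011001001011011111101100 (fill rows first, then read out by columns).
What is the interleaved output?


Matrix:
  001110
  011001
  001011
  011111
  101100
Read columns: 000010101011111100111011001110

000010101011111100111011001110


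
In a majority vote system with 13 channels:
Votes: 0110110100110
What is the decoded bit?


Ones: 7 out of 13
Threshold: 7

1 (7/13 voted 1)


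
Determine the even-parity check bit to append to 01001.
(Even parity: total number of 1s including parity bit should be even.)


Number of 1s in data: 2
Parity bit: 0

0


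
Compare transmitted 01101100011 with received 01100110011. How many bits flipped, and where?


XOR: 00001010000

2 error(s) at position(s): 4, 6


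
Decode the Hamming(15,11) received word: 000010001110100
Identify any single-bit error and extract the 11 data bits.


Syndrome = 0: no error detected

Data: 01001110100 (no errors)


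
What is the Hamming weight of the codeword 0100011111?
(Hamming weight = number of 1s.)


Counting 1s in 0100011111

6


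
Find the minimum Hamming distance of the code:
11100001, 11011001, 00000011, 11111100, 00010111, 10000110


Comparing all pairs, minimum distance: 2
Can detect 1 errors, correct 0 errors

2


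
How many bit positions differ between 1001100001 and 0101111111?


XOR: 1100011110
Count of 1s: 6

6


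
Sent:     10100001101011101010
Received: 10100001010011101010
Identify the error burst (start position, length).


XOR: 00000000111000000000

Burst at position 8, length 3


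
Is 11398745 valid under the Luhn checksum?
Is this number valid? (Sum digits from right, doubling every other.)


Luhn sum = 45
45 mod 10 = 5

Invalid (Luhn sum mod 10 = 5)


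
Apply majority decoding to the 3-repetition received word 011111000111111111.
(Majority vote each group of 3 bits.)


Groups: 011, 111, 000, 111, 111, 111
Majority votes: 110111

110111


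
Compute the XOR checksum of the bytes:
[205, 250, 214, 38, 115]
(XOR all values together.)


XOR chain: 205 ^ 250 ^ 214 ^ 38 ^ 115 = 180

180


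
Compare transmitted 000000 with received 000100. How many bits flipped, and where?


XOR: 000100

1 error(s) at position(s): 3


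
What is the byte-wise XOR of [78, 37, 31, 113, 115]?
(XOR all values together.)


XOR chain: 78 ^ 37 ^ 31 ^ 113 ^ 115 = 118

118


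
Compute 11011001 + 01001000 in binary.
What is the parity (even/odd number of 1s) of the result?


11011001 = 217
01001000 = 72
Sum = 289 = 100100001
1s count = 3

odd parity (3 ones in 100100001)


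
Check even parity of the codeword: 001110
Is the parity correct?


Number of 1s: 3

No, parity error (3 ones)


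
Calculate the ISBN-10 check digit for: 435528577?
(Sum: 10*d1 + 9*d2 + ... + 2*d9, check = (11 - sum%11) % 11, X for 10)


Weighted sum: 249
249 mod 11 = 7

Check digit: 4


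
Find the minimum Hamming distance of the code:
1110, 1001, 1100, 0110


Comparing all pairs, minimum distance: 1
Can detect 0 errors, correct 0 errors

1


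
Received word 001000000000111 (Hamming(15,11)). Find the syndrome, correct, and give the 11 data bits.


Syndrome = 15: error at position 15

Data: 10000000110 (corrected bit 15)


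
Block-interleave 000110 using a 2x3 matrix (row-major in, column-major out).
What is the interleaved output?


Matrix:
  000
  110
Read columns: 010100

010100


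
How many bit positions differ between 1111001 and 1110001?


XOR: 0001000
Count of 1s: 1

1


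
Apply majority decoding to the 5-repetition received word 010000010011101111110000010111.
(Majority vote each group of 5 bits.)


Groups: 01000, 00100, 11101, 11111, 00000, 10111
Majority votes: 001101

001101


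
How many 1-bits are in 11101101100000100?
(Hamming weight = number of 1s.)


Counting 1s in 11101101100000100

8


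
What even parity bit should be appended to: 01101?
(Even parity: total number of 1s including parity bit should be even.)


Number of 1s in data: 3
Parity bit: 1

1


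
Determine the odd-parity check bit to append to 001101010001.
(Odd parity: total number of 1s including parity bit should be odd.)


Number of 1s in data: 5
Parity bit: 0

0


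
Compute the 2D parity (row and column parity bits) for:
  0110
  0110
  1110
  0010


Row parities: 0011
Column parities: 1100

Row P: 0011, Col P: 1100, Corner: 0


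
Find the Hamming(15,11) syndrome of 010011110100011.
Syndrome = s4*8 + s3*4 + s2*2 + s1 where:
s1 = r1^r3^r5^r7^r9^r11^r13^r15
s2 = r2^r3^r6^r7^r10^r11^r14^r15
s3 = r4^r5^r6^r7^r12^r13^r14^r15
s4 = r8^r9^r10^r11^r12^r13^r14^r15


s1=1, s2=0, s3=1, s4=0

Syndrome = 5 (error at position 5)


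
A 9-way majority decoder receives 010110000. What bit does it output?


Ones: 3 out of 9
Threshold: 5

0 (3/9 voted 1)


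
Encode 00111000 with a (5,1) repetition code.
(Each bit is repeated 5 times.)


Each bit -> 5 copies

0000000000111111111111111000000000000000


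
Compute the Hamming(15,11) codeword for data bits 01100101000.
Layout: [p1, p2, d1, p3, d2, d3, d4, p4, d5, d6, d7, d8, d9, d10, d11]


Parity bits: p1=1, p2=0, p3=1, p4=0

100111000101000


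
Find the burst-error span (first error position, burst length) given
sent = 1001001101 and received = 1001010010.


XOR: 0000011111

Burst at position 5, length 5


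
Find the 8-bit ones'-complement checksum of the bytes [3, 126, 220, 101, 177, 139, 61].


Sum = 827 mod 256 = 59
Complement = 196

196


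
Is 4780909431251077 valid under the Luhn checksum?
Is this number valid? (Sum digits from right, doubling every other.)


Luhn sum = 74
74 mod 10 = 4

Invalid (Luhn sum mod 10 = 4)


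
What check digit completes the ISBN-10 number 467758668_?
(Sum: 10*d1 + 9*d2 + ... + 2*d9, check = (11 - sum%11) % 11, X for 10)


Weighted sum: 327
327 mod 11 = 8

Check digit: 3


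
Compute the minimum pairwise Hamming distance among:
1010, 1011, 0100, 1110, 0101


Comparing all pairs, minimum distance: 1
Can detect 0 errors, correct 0 errors

1


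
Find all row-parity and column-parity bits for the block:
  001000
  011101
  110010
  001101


Row parities: 1011
Column parities: 101010

Row P: 1011, Col P: 101010, Corner: 1


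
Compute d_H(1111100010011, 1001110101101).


XOR: 0110010111110
Count of 1s: 8

8


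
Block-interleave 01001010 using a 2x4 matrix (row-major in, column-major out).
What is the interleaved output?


Matrix:
  0100
  1010
Read columns: 01100100

01100100


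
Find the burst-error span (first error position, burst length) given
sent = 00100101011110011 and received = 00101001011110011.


XOR: 00001100000000000

Burst at position 4, length 2


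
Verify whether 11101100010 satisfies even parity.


Number of 1s: 6

Yes, parity is correct (6 ones)


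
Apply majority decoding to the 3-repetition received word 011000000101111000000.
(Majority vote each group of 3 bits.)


Groups: 011, 000, 000, 101, 111, 000, 000
Majority votes: 1001100

1001100


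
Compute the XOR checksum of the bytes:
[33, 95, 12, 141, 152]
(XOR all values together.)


XOR chain: 33 ^ 95 ^ 12 ^ 141 ^ 152 = 103

103


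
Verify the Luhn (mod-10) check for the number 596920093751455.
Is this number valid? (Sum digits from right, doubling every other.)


Luhn sum = 65
65 mod 10 = 5

Invalid (Luhn sum mod 10 = 5)


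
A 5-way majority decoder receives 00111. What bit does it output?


Ones: 3 out of 5
Threshold: 3

1 (3/5 voted 1)


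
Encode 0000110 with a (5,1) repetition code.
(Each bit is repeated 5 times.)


Each bit -> 5 copies

00000000000000000000111111111100000


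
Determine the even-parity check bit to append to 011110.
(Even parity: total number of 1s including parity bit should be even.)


Number of 1s in data: 4
Parity bit: 0

0


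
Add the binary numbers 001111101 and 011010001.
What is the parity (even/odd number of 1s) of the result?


001111101 = 125
011010001 = 209
Sum = 334 = 101001110
1s count = 5

odd parity (5 ones in 101001110)


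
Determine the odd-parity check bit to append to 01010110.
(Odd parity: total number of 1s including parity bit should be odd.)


Number of 1s in data: 4
Parity bit: 1

1


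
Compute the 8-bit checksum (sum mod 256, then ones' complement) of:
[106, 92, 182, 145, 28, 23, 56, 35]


Sum = 667 mod 256 = 155
Complement = 100

100


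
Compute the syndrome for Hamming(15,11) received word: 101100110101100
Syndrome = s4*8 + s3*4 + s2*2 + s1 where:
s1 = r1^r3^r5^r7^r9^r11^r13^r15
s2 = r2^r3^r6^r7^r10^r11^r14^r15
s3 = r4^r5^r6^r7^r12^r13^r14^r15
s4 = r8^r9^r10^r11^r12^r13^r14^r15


s1=0, s2=1, s3=0, s4=0

Syndrome = 2 (error at position 2)


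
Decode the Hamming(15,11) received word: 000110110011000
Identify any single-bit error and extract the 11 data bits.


Syndrome = 9: error at position 9

Data: 01011011000 (corrected bit 9)


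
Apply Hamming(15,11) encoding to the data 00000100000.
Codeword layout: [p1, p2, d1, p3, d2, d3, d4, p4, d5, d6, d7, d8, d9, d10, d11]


Parity bits: p1=0, p2=1, p3=0, p4=1

010000010100000


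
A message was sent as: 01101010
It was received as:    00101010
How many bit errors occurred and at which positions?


XOR: 01000000

1 error(s) at position(s): 1


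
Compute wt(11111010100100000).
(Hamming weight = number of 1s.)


Counting 1s in 11111010100100000

8


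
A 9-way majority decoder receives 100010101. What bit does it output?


Ones: 4 out of 9
Threshold: 5

0 (4/9 voted 1)


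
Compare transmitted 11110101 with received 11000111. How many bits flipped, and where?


XOR: 00110010

3 error(s) at position(s): 2, 3, 6


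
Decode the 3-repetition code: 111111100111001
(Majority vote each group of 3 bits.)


Groups: 111, 111, 100, 111, 001
Majority votes: 11010

11010


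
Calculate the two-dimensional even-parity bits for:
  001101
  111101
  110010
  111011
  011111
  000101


Row parities: 111110
Column parities: 100011

Row P: 111110, Col P: 100011, Corner: 1


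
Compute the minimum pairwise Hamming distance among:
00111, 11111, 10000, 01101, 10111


Comparing all pairs, minimum distance: 1
Can detect 0 errors, correct 0 errors

1


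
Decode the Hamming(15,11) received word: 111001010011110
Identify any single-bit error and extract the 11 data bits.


Syndrome = 10: error at position 10

Data: 10100111110 (corrected bit 10)


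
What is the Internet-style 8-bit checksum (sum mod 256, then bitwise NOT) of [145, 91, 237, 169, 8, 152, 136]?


Sum = 938 mod 256 = 170
Complement = 85

85


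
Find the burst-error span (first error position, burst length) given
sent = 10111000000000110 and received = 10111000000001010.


XOR: 00000000000001100

Burst at position 13, length 2


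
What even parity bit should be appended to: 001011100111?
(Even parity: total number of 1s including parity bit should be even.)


Number of 1s in data: 7
Parity bit: 1

1


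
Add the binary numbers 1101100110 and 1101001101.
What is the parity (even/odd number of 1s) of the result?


1101100110 = 870
1101001101 = 845
Sum = 1715 = 11010110011
1s count = 7

odd parity (7 ones in 11010110011)


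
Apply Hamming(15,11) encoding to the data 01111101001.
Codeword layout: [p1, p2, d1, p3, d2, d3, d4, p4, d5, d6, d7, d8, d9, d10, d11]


Parity bits: p1=0, p2=0, p3=1, p4=0

000111101101001


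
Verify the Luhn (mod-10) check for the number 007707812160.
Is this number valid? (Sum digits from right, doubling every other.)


Luhn sum = 35
35 mod 10 = 5

Invalid (Luhn sum mod 10 = 5)


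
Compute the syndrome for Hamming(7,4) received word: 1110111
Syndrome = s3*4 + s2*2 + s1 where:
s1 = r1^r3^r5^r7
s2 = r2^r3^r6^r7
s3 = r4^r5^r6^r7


s1=0, s2=0, s3=1

Syndrome = 4 (error at position 4)


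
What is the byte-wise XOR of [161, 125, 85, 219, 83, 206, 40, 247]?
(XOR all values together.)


XOR chain: 161 ^ 125 ^ 85 ^ 219 ^ 83 ^ 206 ^ 40 ^ 247 = 16

16


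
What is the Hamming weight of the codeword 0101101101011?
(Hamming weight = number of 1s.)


Counting 1s in 0101101101011

8


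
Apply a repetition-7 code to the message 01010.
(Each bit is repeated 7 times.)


Each bit -> 7 copies

00000001111111000000011111110000000


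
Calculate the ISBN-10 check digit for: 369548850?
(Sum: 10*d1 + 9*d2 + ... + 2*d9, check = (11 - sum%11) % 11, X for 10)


Weighted sum: 302
302 mod 11 = 5

Check digit: 6


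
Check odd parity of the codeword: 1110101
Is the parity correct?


Number of 1s: 5

Yes, parity is correct (5 ones)


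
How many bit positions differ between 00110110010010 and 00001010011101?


XOR: 00111100001111
Count of 1s: 8

8


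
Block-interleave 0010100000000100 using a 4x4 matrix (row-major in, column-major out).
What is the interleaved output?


Matrix:
  0010
  1000
  0000
  0100
Read columns: 0100000110000000

0100000110000000


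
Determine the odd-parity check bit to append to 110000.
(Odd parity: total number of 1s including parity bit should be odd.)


Number of 1s in data: 2
Parity bit: 1

1


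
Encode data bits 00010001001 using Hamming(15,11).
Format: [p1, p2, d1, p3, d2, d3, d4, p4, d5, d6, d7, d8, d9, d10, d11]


Parity bits: p1=0, p2=0, p3=1, p4=0

000100100001001


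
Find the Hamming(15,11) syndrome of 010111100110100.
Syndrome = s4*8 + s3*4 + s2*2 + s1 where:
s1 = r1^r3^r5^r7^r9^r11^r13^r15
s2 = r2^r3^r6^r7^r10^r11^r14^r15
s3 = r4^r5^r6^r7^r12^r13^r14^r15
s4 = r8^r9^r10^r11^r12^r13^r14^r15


s1=0, s2=1, s3=1, s4=1

Syndrome = 14 (error at position 14)


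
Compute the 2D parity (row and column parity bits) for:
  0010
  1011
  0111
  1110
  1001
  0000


Row parities: 111100
Column parities: 1001

Row P: 111100, Col P: 1001, Corner: 0


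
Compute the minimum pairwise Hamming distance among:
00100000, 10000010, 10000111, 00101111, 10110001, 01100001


Comparing all pairs, minimum distance: 2
Can detect 1 errors, correct 0 errors

2


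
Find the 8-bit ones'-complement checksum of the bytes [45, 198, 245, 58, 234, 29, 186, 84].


Sum = 1079 mod 256 = 55
Complement = 200

200


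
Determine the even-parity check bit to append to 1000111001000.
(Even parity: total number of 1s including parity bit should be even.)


Number of 1s in data: 5
Parity bit: 1

1


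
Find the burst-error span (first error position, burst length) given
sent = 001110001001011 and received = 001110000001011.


XOR: 000000001000000

Burst at position 8, length 1


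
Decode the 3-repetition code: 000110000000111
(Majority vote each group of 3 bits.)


Groups: 000, 110, 000, 000, 111
Majority votes: 01001

01001


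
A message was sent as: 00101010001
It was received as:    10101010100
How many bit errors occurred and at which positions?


XOR: 10000000101

3 error(s) at position(s): 0, 8, 10


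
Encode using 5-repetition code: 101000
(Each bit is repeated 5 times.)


Each bit -> 5 copies

111110000011111000000000000000


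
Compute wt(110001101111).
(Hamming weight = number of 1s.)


Counting 1s in 110001101111

8


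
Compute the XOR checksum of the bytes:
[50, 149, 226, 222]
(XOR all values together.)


XOR chain: 50 ^ 149 ^ 226 ^ 222 = 155

155


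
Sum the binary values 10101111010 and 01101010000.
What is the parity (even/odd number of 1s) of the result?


10101111010 = 1402
01101010000 = 848
Sum = 2250 = 100011001010
1s count = 5

odd parity (5 ones in 100011001010)


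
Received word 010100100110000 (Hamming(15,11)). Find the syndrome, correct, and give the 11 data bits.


Syndrome = 0: no error detected

Data: 00010110000 (no errors)


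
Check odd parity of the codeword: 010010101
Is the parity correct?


Number of 1s: 4

No, parity error (4 ones)


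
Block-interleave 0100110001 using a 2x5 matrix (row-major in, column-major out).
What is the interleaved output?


Matrix:
  01001
  10001
Read columns: 0110000011

0110000011


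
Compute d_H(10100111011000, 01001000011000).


XOR: 11101111000000
Count of 1s: 7

7


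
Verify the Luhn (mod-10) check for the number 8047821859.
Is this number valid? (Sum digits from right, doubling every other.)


Luhn sum = 51
51 mod 10 = 1

Invalid (Luhn sum mod 10 = 1)


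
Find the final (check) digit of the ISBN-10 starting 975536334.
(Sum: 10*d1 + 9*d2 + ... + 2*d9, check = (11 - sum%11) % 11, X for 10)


Weighted sum: 305
305 mod 11 = 8

Check digit: 3


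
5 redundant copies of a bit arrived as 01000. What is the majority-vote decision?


Ones: 1 out of 5
Threshold: 3

0 (1/5 voted 1)


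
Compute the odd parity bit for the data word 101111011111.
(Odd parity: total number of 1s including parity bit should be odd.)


Number of 1s in data: 10
Parity bit: 1

1


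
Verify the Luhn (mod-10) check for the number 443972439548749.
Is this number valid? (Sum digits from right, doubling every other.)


Luhn sum = 90
90 mod 10 = 0

Valid (Luhn sum mod 10 = 0)


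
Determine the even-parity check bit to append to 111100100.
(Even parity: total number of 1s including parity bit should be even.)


Number of 1s in data: 5
Parity bit: 1

1


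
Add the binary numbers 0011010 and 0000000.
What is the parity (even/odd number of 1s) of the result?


0011010 = 26
0000000 = 0
Sum = 26 = 11010
1s count = 3

odd parity (3 ones in 11010)


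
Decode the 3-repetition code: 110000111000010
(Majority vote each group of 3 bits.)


Groups: 110, 000, 111, 000, 010
Majority votes: 10100

10100


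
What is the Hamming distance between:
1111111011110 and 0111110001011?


XOR: 1000001010101
Count of 1s: 5

5


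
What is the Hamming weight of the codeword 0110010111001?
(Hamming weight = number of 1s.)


Counting 1s in 0110010111001

7


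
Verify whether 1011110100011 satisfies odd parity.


Number of 1s: 8

No, parity error (8 ones)


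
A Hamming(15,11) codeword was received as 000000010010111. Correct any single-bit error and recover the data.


Syndrome = 15: error at position 15

Data: 00000010110 (corrected bit 15)


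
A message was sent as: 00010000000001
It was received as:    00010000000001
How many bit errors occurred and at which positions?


XOR: 00000000000000

0 errors (received matches sent)


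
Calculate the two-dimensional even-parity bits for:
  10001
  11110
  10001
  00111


Row parities: 0001
Column parities: 11001

Row P: 0001, Col P: 11001, Corner: 1


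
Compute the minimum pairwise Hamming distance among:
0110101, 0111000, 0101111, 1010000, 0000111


Comparing all pairs, minimum distance: 2
Can detect 1 errors, correct 0 errors

2


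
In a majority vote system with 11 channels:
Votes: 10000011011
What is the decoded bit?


Ones: 5 out of 11
Threshold: 6

0 (5/11 voted 1)


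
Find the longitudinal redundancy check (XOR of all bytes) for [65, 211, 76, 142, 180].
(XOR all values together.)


XOR chain: 65 ^ 211 ^ 76 ^ 142 ^ 180 = 228

228


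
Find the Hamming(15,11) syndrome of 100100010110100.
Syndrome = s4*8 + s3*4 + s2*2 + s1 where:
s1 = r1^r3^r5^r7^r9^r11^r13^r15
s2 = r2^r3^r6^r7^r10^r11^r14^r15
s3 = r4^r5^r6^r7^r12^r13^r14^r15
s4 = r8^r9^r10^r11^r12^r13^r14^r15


s1=1, s2=0, s3=0, s4=0

Syndrome = 1 (error at position 1)


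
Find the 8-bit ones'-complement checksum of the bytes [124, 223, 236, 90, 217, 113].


Sum = 1003 mod 256 = 235
Complement = 20

20


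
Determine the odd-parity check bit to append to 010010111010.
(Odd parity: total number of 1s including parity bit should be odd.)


Number of 1s in data: 6
Parity bit: 1

1


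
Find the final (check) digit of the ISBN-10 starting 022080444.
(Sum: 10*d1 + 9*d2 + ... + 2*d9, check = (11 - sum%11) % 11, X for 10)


Weighted sum: 118
118 mod 11 = 8

Check digit: 3


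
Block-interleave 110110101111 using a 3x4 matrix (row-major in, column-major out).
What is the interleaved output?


Matrix:
  1101
  1010
  1111
Read columns: 111101011101

111101011101


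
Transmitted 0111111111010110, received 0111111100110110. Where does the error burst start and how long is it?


XOR: 0000000011100000

Burst at position 8, length 3


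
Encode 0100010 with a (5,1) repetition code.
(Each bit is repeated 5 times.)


Each bit -> 5 copies

00000111110000000000000001111100000


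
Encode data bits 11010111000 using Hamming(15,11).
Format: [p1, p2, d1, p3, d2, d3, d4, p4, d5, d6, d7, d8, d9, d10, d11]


Parity bits: p1=0, p2=0, p3=1, p4=1

001110110111000


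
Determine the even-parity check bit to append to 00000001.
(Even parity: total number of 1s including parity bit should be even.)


Number of 1s in data: 1
Parity bit: 1

1


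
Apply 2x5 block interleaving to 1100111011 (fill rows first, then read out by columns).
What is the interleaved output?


Matrix:
  11001
  11011
Read columns: 1111000111

1111000111


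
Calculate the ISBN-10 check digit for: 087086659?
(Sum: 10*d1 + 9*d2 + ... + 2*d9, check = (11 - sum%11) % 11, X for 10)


Weighted sum: 263
263 mod 11 = 10

Check digit: 1


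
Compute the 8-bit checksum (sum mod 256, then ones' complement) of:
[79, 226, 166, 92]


Sum = 563 mod 256 = 51
Complement = 204

204


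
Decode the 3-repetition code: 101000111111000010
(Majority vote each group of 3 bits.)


Groups: 101, 000, 111, 111, 000, 010
Majority votes: 101100

101100


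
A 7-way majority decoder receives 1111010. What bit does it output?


Ones: 5 out of 7
Threshold: 4

1 (5/7 voted 1)


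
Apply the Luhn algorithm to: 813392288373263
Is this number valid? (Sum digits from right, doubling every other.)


Luhn sum = 76
76 mod 10 = 6

Invalid (Luhn sum mod 10 = 6)


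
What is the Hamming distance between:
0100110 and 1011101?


XOR: 1111011
Count of 1s: 6

6


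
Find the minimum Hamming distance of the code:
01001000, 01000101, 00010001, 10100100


Comparing all pairs, minimum distance: 3
Can detect 2 errors, correct 1 errors

3


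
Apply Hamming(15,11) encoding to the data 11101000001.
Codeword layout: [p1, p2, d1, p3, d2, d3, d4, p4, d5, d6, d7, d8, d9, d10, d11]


Parity bits: p1=0, p2=1, p3=1, p4=0

011111001000001


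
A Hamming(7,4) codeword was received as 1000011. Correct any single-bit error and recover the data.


Syndrome = 0: no error detected

Data: 0011 (no errors)


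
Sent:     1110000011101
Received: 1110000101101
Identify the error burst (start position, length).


XOR: 0000000110000

Burst at position 7, length 2


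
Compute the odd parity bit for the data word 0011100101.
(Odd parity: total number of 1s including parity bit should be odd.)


Number of 1s in data: 5
Parity bit: 0

0


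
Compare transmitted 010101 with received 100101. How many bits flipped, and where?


XOR: 110000

2 error(s) at position(s): 0, 1


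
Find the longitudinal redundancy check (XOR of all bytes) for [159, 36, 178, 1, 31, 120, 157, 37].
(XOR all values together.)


XOR chain: 159 ^ 36 ^ 178 ^ 1 ^ 31 ^ 120 ^ 157 ^ 37 = 215

215


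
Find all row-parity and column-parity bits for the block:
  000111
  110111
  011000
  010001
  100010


Row parities: 11000
Column parities: 011011

Row P: 11000, Col P: 011011, Corner: 0


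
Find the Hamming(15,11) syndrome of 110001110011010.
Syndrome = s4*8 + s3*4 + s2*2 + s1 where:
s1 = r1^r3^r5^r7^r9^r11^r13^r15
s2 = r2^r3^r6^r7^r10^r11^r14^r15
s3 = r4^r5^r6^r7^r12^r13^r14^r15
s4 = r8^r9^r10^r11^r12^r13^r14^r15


s1=1, s2=1, s3=0, s4=0

Syndrome = 3 (error at position 3)


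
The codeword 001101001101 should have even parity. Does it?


Number of 1s: 6

Yes, parity is correct (6 ones)


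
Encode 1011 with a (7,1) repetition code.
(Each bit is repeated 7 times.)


Each bit -> 7 copies

1111111000000011111111111111


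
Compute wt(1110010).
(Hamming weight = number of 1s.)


Counting 1s in 1110010

4


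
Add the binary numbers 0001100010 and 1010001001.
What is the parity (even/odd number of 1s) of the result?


0001100010 = 98
1010001001 = 649
Sum = 747 = 1011101011
1s count = 7

odd parity (7 ones in 1011101011)


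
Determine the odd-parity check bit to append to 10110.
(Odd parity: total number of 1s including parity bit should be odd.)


Number of 1s in data: 3
Parity bit: 0

0


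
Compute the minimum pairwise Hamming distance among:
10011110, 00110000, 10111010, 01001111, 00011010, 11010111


Comparing all pairs, minimum distance: 2
Can detect 1 errors, correct 0 errors

2


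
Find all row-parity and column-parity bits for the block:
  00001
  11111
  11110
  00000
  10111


Row parities: 11000
Column parities: 10111

Row P: 11000, Col P: 10111, Corner: 0


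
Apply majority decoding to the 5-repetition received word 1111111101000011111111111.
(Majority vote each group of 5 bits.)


Groups: 11111, 11101, 00001, 11111, 11111
Majority votes: 11011

11011


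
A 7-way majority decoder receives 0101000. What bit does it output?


Ones: 2 out of 7
Threshold: 4

0 (2/7 voted 1)


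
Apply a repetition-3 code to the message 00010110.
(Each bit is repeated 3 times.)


Each bit -> 3 copies

000000000111000111111000


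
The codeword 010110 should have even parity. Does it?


Number of 1s: 3

No, parity error (3 ones)


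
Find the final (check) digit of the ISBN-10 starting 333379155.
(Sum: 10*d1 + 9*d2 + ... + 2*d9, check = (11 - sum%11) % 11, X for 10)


Weighted sum: 218
218 mod 11 = 9

Check digit: 2


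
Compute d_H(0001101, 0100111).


XOR: 0101010
Count of 1s: 3

3


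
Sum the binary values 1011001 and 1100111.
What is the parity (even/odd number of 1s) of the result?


1011001 = 89
1100111 = 103
Sum = 192 = 11000000
1s count = 2

even parity (2 ones in 11000000)


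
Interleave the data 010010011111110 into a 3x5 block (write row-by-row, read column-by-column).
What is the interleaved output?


Matrix:
  01001
  00111
  11110
Read columns: 001101011011110

001101011011110


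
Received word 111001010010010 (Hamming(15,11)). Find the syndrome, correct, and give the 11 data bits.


Syndrome = 11: error at position 11

Data: 10100000010 (corrected bit 11)


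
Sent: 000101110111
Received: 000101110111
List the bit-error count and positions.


XOR: 000000000000

0 errors (received matches sent)


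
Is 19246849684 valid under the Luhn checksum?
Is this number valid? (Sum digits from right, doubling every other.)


Luhn sum = 63
63 mod 10 = 3

Invalid (Luhn sum mod 10 = 3)


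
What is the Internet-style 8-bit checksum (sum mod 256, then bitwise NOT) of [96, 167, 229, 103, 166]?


Sum = 761 mod 256 = 249
Complement = 6

6


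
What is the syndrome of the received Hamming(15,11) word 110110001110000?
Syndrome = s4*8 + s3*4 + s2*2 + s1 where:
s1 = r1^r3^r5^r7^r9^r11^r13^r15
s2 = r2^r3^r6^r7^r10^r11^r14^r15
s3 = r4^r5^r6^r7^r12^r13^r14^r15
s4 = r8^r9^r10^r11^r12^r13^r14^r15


s1=0, s2=1, s3=0, s4=1

Syndrome = 10 (error at position 10)


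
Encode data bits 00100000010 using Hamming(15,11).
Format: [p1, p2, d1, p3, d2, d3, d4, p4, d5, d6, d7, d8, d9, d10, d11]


Parity bits: p1=0, p2=0, p3=0, p4=1

000001010000010


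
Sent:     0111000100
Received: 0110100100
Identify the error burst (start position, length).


XOR: 0001100000

Burst at position 3, length 2


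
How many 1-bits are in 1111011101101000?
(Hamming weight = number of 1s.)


Counting 1s in 1111011101101000

10


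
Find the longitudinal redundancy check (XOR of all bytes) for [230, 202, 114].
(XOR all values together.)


XOR chain: 230 ^ 202 ^ 114 = 94

94


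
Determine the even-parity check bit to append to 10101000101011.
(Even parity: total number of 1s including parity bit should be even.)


Number of 1s in data: 7
Parity bit: 1

1


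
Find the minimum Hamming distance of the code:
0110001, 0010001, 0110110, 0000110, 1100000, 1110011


Comparing all pairs, minimum distance: 1
Can detect 0 errors, correct 0 errors

1


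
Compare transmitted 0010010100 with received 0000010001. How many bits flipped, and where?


XOR: 0010000101

3 error(s) at position(s): 2, 7, 9


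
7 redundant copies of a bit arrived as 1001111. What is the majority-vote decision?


Ones: 5 out of 7
Threshold: 4

1 (5/7 voted 1)


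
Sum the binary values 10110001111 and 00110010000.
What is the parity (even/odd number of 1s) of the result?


10110001111 = 1423
00110010000 = 400
Sum = 1823 = 11100011111
1s count = 8

even parity (8 ones in 11100011111)


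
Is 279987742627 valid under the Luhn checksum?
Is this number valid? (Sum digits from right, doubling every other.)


Luhn sum = 73
73 mod 10 = 3

Invalid (Luhn sum mod 10 = 3)


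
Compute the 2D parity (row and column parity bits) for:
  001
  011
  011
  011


Row parities: 1000
Column parities: 010

Row P: 1000, Col P: 010, Corner: 1


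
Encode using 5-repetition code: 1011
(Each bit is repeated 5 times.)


Each bit -> 5 copies

11111000001111111111


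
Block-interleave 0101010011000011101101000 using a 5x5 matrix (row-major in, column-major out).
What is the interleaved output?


Matrix:
  01010
  10011
  00001
  11011
  01000
Read columns: 0101010011000001101001110

0101010011000001101001110


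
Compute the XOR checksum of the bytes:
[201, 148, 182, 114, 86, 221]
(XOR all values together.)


XOR chain: 201 ^ 148 ^ 182 ^ 114 ^ 86 ^ 221 = 18

18


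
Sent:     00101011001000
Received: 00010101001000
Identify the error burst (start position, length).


XOR: 00111110000000

Burst at position 2, length 5


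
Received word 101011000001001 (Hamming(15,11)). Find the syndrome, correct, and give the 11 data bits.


Syndrome = 2: error at position 2

Data: 11100001001 (corrected bit 2)


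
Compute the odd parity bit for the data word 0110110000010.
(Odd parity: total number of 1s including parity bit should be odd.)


Number of 1s in data: 5
Parity bit: 0

0


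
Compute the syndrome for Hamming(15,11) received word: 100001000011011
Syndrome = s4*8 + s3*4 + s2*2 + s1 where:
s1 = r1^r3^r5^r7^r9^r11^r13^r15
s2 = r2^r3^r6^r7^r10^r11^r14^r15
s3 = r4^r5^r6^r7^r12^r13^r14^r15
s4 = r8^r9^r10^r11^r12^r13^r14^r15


s1=1, s2=0, s3=0, s4=0

Syndrome = 1 (error at position 1)


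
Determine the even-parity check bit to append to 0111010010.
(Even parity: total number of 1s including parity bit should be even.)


Number of 1s in data: 5
Parity bit: 1

1


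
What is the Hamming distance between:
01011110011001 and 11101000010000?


XOR: 10110110001001
Count of 1s: 7

7


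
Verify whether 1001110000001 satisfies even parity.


Number of 1s: 5

No, parity error (5 ones)


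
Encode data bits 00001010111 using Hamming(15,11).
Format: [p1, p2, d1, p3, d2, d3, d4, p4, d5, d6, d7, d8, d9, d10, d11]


Parity bits: p1=0, p2=1, p3=1, p4=1

010100011010111


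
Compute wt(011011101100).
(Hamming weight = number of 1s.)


Counting 1s in 011011101100

7


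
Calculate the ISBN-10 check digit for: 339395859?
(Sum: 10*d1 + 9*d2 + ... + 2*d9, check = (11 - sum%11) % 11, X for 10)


Weighted sum: 294
294 mod 11 = 8

Check digit: 3


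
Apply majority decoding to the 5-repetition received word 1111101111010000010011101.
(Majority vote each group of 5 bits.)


Groups: 11111, 01111, 01000, 00100, 11101
Majority votes: 11001

11001


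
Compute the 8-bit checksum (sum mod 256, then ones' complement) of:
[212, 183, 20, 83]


Sum = 498 mod 256 = 242
Complement = 13

13


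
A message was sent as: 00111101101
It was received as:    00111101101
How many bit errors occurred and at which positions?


XOR: 00000000000

0 errors (received matches sent)


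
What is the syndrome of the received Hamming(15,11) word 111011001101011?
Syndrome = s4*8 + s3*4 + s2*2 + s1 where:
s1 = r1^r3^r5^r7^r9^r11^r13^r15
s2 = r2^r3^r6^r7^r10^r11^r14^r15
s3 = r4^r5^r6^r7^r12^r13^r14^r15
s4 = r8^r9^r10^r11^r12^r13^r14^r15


s1=1, s2=0, s3=1, s4=1

Syndrome = 13 (error at position 13)


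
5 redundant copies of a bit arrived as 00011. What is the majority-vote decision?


Ones: 2 out of 5
Threshold: 3

0 (2/5 voted 1)


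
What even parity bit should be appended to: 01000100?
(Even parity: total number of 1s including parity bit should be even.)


Number of 1s in data: 2
Parity bit: 0

0


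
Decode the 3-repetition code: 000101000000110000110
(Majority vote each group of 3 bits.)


Groups: 000, 101, 000, 000, 110, 000, 110
Majority votes: 0100101

0100101


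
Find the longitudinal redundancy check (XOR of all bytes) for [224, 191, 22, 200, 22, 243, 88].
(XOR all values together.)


XOR chain: 224 ^ 191 ^ 22 ^ 200 ^ 22 ^ 243 ^ 88 = 60

60


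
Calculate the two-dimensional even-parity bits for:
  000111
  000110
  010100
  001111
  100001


Row parities: 10000
Column parities: 111011

Row P: 10000, Col P: 111011, Corner: 1


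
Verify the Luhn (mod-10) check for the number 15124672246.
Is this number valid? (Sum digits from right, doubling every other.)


Luhn sum = 41
41 mod 10 = 1

Invalid (Luhn sum mod 10 = 1)


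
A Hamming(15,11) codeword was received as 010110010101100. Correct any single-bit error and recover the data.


Syndrome = 0: no error detected

Data: 01000101100 (no errors)


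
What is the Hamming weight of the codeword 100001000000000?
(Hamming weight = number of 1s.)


Counting 1s in 100001000000000

2


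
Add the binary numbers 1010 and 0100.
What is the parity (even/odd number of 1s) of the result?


1010 = 10
0100 = 4
Sum = 14 = 1110
1s count = 3

odd parity (3 ones in 1110)


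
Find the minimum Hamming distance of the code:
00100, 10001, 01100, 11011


Comparing all pairs, minimum distance: 1
Can detect 0 errors, correct 0 errors

1


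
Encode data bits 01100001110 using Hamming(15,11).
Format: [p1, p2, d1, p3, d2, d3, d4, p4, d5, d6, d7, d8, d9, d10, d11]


Parity bits: p1=0, p2=0, p3=1, p4=1

000111010001110


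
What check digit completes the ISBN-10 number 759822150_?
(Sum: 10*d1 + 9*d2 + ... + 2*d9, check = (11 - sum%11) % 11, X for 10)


Weighted sum: 284
284 mod 11 = 9

Check digit: 2


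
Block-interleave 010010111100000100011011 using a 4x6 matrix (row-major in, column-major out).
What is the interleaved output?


Matrix:
  010010
  111100
  000100
  011011
Read columns: 010011010101011010010001

010011010101011010010001
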